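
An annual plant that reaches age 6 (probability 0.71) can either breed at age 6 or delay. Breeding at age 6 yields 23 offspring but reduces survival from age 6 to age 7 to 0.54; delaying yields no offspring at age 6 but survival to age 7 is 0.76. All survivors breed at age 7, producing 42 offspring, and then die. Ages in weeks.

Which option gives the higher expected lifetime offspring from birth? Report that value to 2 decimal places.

breed at age 6: R₀ = 0.71 × (23 + 0.54 × 42) = 0.71 × 45.6800 = 32.4328
delay to age 7: R₀ = 0.71 × (0.76 × 42) = 0.71 × 31.9200 = 22.6632
Higher: breed at age 6 (32.4328).

32.43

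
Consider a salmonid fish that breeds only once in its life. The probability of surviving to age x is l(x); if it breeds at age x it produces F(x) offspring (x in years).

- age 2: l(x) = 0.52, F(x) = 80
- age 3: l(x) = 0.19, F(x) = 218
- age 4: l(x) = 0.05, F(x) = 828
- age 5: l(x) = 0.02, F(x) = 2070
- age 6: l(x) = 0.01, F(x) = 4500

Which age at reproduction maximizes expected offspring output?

Expected offspring if breeding at age x = l(x) × F(x):
  age 2: 0.52 × 80 = 41.600
  age 3: 0.19 × 218 = 41.420
  age 4: 0.05 × 828 = 41.400
  age 5: 0.02 × 2070 = 41.400
  age 6: 0.01 × 4500 = 45.000
Maximum at age 6 (45.000).

6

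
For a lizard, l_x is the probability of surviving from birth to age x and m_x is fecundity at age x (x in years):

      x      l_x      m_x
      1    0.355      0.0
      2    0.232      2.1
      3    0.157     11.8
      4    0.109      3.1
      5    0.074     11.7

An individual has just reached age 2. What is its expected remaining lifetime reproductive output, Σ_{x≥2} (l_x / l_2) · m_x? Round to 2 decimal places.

15.27

l_2 = 0.232. Conditional survival from age 2 to x is l_x / l_2.
  x=2: (0.232/0.232) × 2.1 = 2.1000
  x=3: (0.157/0.232) × 11.8 = 7.9853
  x=4: (0.109/0.232) × 3.1 = 1.4565
  x=5: (0.074/0.232) × 11.7 = 3.7319
Sum = 2.1000 + 7.9853 + 1.4565 + 3.7319 = 15.2737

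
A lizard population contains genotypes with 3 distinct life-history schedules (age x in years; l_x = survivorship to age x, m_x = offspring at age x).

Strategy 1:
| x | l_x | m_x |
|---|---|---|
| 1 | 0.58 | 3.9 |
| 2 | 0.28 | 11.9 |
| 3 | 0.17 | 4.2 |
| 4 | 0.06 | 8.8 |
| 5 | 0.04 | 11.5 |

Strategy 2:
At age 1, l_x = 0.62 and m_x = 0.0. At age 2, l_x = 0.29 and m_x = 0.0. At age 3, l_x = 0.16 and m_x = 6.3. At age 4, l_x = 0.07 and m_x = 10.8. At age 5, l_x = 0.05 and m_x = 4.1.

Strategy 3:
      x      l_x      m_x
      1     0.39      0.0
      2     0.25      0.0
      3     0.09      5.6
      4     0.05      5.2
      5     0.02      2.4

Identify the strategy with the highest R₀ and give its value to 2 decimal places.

Strategy 1: R₀ = 0.58×3.9 + 0.28×11.9 + 0.17×4.2 + 0.06×8.8 + 0.04×11.5 = 7.2960
Strategy 2: R₀ = 0.62×0.0 + 0.29×0.0 + 0.16×6.3 + 0.07×10.8 + 0.05×4.1 = 1.9690
Strategy 3: R₀ = 0.39×0.0 + 0.25×0.0 + 0.09×5.6 + 0.05×5.2 + 0.02×2.4 = 0.8120
Highest R₀: strategy 1 with 7.2960.

7.30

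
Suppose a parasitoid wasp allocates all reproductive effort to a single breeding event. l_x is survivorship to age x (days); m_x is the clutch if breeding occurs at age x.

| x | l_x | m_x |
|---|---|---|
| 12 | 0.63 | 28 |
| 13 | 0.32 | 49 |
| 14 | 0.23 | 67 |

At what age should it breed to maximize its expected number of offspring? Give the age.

12

Expected offspring if breeding at age x = l_x × m_x:
  age 12: 0.63 × 28 = 17.640
  age 13: 0.32 × 49 = 15.680
  age 14: 0.23 × 67 = 15.410
Maximum at age 12 (17.640).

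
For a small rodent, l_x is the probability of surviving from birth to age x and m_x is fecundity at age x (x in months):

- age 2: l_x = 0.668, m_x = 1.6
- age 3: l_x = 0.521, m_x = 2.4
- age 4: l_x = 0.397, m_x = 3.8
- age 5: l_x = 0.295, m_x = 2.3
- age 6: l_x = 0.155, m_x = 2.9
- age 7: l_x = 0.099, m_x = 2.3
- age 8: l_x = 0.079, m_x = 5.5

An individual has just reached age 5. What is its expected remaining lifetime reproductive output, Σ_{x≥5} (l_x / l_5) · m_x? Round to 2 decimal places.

6.07

l_5 = 0.295. Conditional survival from age 5 to x is l_x / l_5.
  x=5: (0.295/0.295) × 2.3 = 2.3000
  x=6: (0.155/0.295) × 2.9 = 1.5237
  x=7: (0.099/0.295) × 2.3 = 0.7719
  x=8: (0.079/0.295) × 5.5 = 1.4729
Sum = 2.3000 + 1.5237 + 0.7719 + 1.4729 = 6.0685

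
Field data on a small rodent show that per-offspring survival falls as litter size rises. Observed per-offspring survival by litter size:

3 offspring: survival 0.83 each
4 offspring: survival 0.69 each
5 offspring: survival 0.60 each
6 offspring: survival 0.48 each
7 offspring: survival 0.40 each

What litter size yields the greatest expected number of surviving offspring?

5

Expected surviving offspring = c × s(c):
  c=3: 3 × 0.83 = 2.490
  c=4: 4 × 0.69 = 2.760
  c=5: 5 × 0.60 = 3.000
  c=6: 6 × 0.48 = 2.880
  c=7: 7 × 0.40 = 2.800
Maximum at c = 5 (3.000 surviving offspring).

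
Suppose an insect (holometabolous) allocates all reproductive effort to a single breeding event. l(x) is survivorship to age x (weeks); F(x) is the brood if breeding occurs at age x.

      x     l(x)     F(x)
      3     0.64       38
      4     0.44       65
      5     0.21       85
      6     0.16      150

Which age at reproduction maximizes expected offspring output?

4

Expected offspring if breeding at age x = l(x) × F(x):
  age 3: 0.64 × 38 = 24.320
  age 4: 0.44 × 65 = 28.600
  age 5: 0.21 × 85 = 17.850
  age 6: 0.16 × 150 = 24.000
Maximum at age 4 (28.600).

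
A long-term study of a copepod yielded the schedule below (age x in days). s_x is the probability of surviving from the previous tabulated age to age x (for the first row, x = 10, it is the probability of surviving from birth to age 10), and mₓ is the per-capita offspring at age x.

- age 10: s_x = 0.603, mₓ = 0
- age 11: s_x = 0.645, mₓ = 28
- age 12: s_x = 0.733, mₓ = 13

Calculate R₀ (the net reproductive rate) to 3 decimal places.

Survivorship from birth: l_x = s_10·s_11·…·s_x.
  l_10 = 0.60300
  l_11 = 0.38893
  l_12 = 0.28509
R₀ = Σ l_x mₓ:
  age 10: 0.60300 × 0 = 0.0000
  age 11: 0.38893 × 28 = 10.8900
  age 12: 0.28509 × 13 = 3.7062
R₀ = 0.0000 + 10.8900 + 3.7062 = 14.5962

14.596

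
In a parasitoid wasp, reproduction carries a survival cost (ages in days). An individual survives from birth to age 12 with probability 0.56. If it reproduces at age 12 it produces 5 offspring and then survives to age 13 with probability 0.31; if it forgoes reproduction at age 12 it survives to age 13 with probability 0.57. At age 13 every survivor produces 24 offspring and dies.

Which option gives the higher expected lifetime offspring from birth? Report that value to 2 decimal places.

breed at age 12: R₀ = 0.56 × (5 + 0.31 × 24) = 0.56 × 12.4400 = 6.9664
delay to age 13: R₀ = 0.56 × (0.57 × 24) = 0.56 × 13.6800 = 7.6608
Higher: delay to age 13 (7.6608).

7.66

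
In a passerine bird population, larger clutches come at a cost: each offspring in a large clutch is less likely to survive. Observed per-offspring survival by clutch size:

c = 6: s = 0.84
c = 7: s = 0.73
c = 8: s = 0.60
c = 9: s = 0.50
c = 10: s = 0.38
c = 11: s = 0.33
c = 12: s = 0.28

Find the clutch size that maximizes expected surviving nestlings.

7

Expected surviving nestlings = c × s(c):
  c=6: 6 × 0.84 = 5.040
  c=7: 7 × 0.73 = 5.110
  c=8: 8 × 0.60 = 4.800
  c=9: 9 × 0.50 = 4.500
  c=10: 10 × 0.38 = 3.800
  c=11: 11 × 0.33 = 3.630
  c=12: 12 × 0.28 = 3.360
Maximum at c = 7 (5.110 surviving nestlings).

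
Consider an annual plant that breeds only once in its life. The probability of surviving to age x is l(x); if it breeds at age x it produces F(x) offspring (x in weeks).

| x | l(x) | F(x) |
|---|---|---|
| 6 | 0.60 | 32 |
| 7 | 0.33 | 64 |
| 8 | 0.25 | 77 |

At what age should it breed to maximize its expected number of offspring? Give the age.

Expected offspring if breeding at age x = l(x) × F(x):
  age 6: 0.60 × 32 = 19.200
  age 7: 0.33 × 64 = 21.120
  age 8: 0.25 × 77 = 19.250
Maximum at age 7 (21.120).

7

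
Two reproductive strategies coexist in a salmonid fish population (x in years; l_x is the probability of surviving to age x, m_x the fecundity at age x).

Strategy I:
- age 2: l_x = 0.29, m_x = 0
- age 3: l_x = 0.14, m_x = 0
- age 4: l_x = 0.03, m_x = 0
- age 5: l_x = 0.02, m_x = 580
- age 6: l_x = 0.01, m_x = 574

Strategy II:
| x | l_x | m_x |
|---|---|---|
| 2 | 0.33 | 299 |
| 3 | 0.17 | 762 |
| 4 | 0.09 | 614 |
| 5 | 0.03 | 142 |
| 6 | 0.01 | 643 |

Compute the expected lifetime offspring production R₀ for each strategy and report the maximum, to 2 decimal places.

294.16

Strategy I: R₀ = 0.29×0 + 0.14×0 + 0.03×0 + 0.02×580 + 0.01×574 = 17.3400
Strategy II: R₀ = 0.33×299 + 0.17×762 + 0.09×614 + 0.03×142 + 0.01×643 = 294.1600
Highest R₀: strategy II with 294.1600.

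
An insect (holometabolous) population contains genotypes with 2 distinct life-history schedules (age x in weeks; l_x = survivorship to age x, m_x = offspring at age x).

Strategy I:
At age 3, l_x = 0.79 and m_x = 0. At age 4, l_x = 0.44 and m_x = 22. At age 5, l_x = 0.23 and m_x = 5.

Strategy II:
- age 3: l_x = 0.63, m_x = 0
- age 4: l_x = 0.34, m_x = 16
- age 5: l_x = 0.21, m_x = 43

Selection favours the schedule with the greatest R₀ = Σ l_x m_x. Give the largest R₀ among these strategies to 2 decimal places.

Strategy I: R₀ = 0.79×0 + 0.44×22 + 0.23×5 = 10.8300
Strategy II: R₀ = 0.63×0 + 0.34×16 + 0.21×43 = 14.4700
Highest R₀: strategy II with 14.4700.

14.47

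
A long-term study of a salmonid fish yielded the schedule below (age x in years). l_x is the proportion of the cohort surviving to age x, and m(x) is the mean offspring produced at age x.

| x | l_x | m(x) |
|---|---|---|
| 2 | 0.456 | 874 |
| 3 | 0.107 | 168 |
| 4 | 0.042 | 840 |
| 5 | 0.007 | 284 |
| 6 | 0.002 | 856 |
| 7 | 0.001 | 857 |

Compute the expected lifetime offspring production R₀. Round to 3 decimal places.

456.357

R₀ = Σ l_x m(x):
  age 2: 0.456 × 874 = 398.5440
  age 3: 0.107 × 168 = 17.9760
  age 4: 0.042 × 840 = 35.2800
  age 5: 0.007 × 284 = 1.9880
  age 6: 0.002 × 856 = 1.7120
  age 7: 0.001 × 857 = 0.8570
R₀ = 398.5440 + 17.9760 + 35.2800 + 1.9880 + 1.7120 + 0.8570 = 456.3570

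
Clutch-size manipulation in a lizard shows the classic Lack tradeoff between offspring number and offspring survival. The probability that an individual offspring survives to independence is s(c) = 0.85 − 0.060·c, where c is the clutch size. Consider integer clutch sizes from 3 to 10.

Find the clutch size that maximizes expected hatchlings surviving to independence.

7

Expected hatchlings surviving to independence = c × s(c):
  c=3: 3 × 0.670 = 2.010
  c=4: 4 × 0.610 = 2.440
  c=5: 5 × 0.550 = 2.750
  c=6: 6 × 0.490 = 2.940
  c=7: 7 × 0.430 = 3.010
  c=8: 8 × 0.370 = 2.960
  c=9: 9 × 0.310 = 2.790
  c=10: 10 × 0.250 = 2.500
Maximum at c = 7 (3.010 hatchlings surviving to independence).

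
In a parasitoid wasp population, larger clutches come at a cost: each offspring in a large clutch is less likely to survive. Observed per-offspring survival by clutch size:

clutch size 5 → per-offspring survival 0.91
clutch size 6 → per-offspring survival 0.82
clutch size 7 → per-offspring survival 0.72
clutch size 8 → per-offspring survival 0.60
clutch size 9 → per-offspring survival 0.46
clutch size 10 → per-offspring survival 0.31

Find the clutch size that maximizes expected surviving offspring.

7

Expected surviving offspring = c × s(c):
  c=5: 5 × 0.91 = 4.550
  c=6: 6 × 0.82 = 4.920
  c=7: 7 × 0.72 = 5.040
  c=8: 8 × 0.60 = 4.800
  c=9: 9 × 0.46 = 4.140
  c=10: 10 × 0.31 = 3.100
Maximum at c = 7 (5.040 surviving offspring).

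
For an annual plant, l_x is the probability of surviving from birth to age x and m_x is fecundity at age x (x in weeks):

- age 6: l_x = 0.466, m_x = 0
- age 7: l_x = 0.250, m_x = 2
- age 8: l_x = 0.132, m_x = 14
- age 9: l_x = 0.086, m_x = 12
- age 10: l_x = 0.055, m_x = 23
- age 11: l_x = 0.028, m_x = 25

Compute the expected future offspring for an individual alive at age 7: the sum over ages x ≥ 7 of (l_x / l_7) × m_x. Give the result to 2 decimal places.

l_7 = 0.250. Conditional survival from age 7 to x is l_x / l_7.
  x=7: (0.250/0.250) × 2 = 2.0000
  x=8: (0.132/0.250) × 14 = 7.3920
  x=9: (0.086/0.250) × 12 = 4.1280
  x=10: (0.055/0.250) × 23 = 5.0600
  x=11: (0.028/0.250) × 25 = 2.8000
Sum = 2.0000 + 7.3920 + 4.1280 + 5.0600 + 2.8000 = 21.3800

21.38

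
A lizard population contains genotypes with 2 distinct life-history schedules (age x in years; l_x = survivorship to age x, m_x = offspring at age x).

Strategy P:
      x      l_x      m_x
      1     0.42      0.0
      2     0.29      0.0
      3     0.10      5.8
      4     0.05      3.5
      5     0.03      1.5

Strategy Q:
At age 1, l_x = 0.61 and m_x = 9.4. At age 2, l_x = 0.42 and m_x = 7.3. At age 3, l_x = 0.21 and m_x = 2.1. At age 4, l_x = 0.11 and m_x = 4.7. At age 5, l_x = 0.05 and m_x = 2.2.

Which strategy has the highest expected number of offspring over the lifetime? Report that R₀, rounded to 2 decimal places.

Strategy P: R₀ = 0.42×0.0 + 0.29×0.0 + 0.10×5.8 + 0.05×3.5 + 0.03×1.5 = 0.8000
Strategy Q: R₀ = 0.61×9.4 + 0.42×7.3 + 0.21×2.1 + 0.11×4.7 + 0.05×2.2 = 9.8680
Highest R₀: strategy Q with 9.8680.

9.87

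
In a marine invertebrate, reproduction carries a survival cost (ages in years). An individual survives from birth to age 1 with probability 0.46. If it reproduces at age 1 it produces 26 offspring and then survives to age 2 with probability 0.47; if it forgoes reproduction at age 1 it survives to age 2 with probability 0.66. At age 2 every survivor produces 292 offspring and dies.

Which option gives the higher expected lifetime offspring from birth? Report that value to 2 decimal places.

88.65

breed at age 1: R₀ = 0.46 × (26 + 0.47 × 292) = 0.46 × 163.2400 = 75.0904
delay to age 2: R₀ = 0.46 × (0.66 × 292) = 0.46 × 192.7200 = 88.6512
Higher: delay to age 2 (88.6512).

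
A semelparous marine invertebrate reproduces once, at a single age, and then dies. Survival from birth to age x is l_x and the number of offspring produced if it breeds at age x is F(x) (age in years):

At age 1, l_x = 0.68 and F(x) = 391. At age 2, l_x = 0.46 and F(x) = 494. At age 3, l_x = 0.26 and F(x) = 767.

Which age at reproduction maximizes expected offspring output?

1

Expected offspring if breeding at age x = l_x × F(x):
  age 1: 0.68 × 391 = 265.880
  age 2: 0.46 × 494 = 227.240
  age 3: 0.26 × 767 = 199.420
Maximum at age 1 (265.880).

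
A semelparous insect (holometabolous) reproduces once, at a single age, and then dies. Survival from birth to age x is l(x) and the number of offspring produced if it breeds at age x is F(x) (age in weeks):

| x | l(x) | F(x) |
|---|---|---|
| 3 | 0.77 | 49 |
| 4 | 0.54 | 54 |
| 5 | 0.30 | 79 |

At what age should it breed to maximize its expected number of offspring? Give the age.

Expected offspring if breeding at age x = l(x) × F(x):
  age 3: 0.77 × 49 = 37.730
  age 4: 0.54 × 54 = 29.160
  age 5: 0.30 × 79 = 23.700
Maximum at age 3 (37.730).

3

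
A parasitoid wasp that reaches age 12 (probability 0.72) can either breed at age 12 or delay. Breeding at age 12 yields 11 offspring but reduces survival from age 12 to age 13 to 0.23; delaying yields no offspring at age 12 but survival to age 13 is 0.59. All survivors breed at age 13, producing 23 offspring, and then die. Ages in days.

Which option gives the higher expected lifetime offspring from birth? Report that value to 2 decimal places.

breed at age 12: R₀ = 0.72 × (11 + 0.23 × 23) = 0.72 × 16.2900 = 11.7288
delay to age 13: R₀ = 0.72 × (0.59 × 23) = 0.72 × 13.5700 = 9.7704
Higher: breed at age 12 (11.7288).

11.73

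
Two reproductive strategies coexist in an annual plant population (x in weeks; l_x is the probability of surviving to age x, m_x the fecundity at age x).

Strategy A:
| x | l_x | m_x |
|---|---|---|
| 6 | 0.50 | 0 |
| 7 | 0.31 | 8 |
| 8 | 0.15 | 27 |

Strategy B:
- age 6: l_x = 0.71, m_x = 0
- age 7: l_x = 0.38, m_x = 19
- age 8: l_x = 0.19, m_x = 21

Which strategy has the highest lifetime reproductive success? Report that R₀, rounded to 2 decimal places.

11.21

Strategy A: R₀ = 0.50×0 + 0.31×8 + 0.15×27 = 6.5300
Strategy B: R₀ = 0.71×0 + 0.38×19 + 0.19×21 = 11.2100
Highest R₀: strategy B with 11.2100.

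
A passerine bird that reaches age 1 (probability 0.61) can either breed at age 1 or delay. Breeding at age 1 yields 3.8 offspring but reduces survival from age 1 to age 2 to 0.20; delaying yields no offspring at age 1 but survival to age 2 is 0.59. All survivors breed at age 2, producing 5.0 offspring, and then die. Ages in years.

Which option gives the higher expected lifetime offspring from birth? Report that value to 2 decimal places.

2.93

breed at age 1: R₀ = 0.61 × (3.8 + 0.20 × 5.0) = 0.61 × 4.8000 = 2.9280
delay to age 2: R₀ = 0.61 × (0.59 × 5.0) = 0.61 × 2.9500 = 1.7995
Higher: breed at age 1 (2.9280).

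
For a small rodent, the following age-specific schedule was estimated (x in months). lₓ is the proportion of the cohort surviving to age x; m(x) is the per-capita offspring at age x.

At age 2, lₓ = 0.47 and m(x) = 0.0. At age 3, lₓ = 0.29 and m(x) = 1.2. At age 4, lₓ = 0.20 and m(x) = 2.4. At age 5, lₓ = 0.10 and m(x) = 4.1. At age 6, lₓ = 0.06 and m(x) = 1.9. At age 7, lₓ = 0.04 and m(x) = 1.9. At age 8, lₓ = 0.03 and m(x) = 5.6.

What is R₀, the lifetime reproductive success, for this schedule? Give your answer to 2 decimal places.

1.60

R₀ = Σ lₓ m(x):
  age 2: 0.47 × 0.0 = 0.0000
  age 3: 0.29 × 1.2 = 0.3480
  age 4: 0.20 × 2.4 = 0.4800
  age 5: 0.10 × 4.1 = 0.4100
  age 6: 0.06 × 1.9 = 0.1140
  age 7: 0.04 × 1.9 = 0.0760
  age 8: 0.03 × 5.6 = 0.1680
R₀ = 0.0000 + 0.3480 + 0.4800 + 0.4100 + 0.1140 + 0.0760 + 0.1680 = 1.5960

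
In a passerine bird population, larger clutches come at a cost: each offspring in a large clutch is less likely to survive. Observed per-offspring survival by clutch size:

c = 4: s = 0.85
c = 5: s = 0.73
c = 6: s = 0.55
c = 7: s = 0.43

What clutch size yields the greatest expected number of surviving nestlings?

Expected surviving nestlings = c × s(c):
  c=4: 4 × 0.85 = 3.400
  c=5: 5 × 0.73 = 3.650
  c=6: 6 × 0.55 = 3.300
  c=7: 7 × 0.43 = 3.010
Maximum at c = 5 (3.650 surviving nestlings).

5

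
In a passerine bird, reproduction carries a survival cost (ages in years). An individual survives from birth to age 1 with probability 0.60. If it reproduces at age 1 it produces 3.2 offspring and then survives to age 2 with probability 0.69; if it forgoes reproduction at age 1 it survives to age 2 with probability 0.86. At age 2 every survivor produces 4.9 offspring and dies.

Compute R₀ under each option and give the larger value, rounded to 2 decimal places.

3.95

breed at age 1: R₀ = 0.60 × (3.2 + 0.69 × 4.9) = 0.60 × 6.5810 = 3.9486
delay to age 2: R₀ = 0.60 × (0.86 × 4.9) = 0.60 × 4.2140 = 2.5284
Higher: breed at age 1 (3.9486).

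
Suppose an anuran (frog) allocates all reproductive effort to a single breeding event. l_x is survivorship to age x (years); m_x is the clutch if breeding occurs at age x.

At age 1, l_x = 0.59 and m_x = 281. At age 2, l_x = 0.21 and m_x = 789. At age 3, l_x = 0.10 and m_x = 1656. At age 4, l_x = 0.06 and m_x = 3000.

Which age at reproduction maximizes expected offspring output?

Expected offspring if breeding at age x = l_x × m_x:
  age 1: 0.59 × 281 = 165.790
  age 2: 0.21 × 789 = 165.690
  age 3: 0.10 × 1656 = 165.600
  age 4: 0.06 × 3000 = 180.000
Maximum at age 4 (180.000).

4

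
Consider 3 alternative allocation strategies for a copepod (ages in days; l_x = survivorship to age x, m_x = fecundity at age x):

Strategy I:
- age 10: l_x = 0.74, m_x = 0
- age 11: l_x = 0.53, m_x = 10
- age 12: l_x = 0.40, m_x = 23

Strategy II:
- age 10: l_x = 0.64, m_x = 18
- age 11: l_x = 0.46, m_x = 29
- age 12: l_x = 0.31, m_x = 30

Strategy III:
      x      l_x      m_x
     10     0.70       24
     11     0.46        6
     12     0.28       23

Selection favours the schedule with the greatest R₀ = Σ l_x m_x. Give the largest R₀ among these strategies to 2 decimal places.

34.16

Strategy I: R₀ = 0.74×0 + 0.53×10 + 0.40×23 = 14.5000
Strategy II: R₀ = 0.64×18 + 0.46×29 + 0.31×30 = 34.1600
Strategy III: R₀ = 0.70×24 + 0.46×6 + 0.28×23 = 26.0000
Highest R₀: strategy II with 34.1600.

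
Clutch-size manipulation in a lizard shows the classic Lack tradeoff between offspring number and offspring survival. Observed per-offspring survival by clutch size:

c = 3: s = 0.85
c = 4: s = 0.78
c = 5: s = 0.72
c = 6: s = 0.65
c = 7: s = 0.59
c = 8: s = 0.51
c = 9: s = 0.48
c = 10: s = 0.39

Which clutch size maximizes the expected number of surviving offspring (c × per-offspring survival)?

Expected surviving offspring = c × s(c):
  c=3: 3 × 0.85 = 2.550
  c=4: 4 × 0.78 = 3.120
  c=5: 5 × 0.72 = 3.600
  c=6: 6 × 0.65 = 3.900
  c=7: 7 × 0.59 = 4.130
  c=8: 8 × 0.51 = 4.080
  c=9: 9 × 0.48 = 4.320
  c=10: 10 × 0.39 = 3.900
Maximum at c = 9 (4.320 surviving offspring).

9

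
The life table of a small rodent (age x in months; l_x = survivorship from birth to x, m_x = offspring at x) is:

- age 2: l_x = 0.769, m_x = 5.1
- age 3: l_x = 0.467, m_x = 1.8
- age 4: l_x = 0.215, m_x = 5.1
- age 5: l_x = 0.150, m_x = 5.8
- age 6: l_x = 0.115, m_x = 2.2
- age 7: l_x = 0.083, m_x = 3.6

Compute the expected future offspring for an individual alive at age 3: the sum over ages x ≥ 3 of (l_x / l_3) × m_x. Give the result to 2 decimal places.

7.19

l_3 = 0.467. Conditional survival from age 3 to x is l_x / l_3.
  x=3: (0.467/0.467) × 1.8 = 1.8000
  x=4: (0.215/0.467) × 5.1 = 2.3480
  x=5: (0.150/0.467) × 5.8 = 1.8630
  x=6: (0.115/0.467) × 2.2 = 0.5418
  x=7: (0.083/0.467) × 3.6 = 0.6398
Sum = 1.8000 + 2.3480 + 1.8630 + 0.5418 + 0.6398 = 7.1925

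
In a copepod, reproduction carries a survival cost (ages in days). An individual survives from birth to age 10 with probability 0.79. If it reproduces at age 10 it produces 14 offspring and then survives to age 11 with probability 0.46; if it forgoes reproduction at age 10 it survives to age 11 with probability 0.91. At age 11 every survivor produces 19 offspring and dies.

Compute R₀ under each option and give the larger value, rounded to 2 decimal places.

17.96

breed at age 10: R₀ = 0.79 × (14 + 0.46 × 19) = 0.79 × 22.7400 = 17.9646
delay to age 11: R₀ = 0.79 × (0.91 × 19) = 0.79 × 17.2900 = 13.6591
Higher: breed at age 10 (17.9646).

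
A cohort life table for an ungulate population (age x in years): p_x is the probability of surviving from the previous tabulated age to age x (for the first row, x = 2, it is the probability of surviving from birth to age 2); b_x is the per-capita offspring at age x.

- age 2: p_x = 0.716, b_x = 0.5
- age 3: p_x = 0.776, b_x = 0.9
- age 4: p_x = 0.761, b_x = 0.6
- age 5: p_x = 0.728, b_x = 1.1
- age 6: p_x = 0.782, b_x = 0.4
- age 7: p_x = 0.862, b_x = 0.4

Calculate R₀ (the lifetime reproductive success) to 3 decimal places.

1.630

Survivorship from birth: l_x = p_2·p_3·…·p_x.
  l_2 = 0.71600
  l_3 = 0.55562
  l_4 = 0.42282
  l_5 = 0.30782
  l_6 = 0.24071
  l_7 = 0.20749
R₀ = Σ l_x b_x:
  age 2: 0.71600 × 0.5 = 0.3580
  age 3: 0.55562 × 0.9 = 0.5001
  age 4: 0.42282 × 0.6 = 0.2537
  age 5: 0.30782 × 1.1 = 0.3386
  age 6: 0.24071 × 0.4 = 0.0963
  age 7: 0.20749 × 0.4 = 0.0830
R₀ = 0.3580 + 0.5001 + 0.2537 + 0.3386 + 0.0963 + 0.0830 = 1.6296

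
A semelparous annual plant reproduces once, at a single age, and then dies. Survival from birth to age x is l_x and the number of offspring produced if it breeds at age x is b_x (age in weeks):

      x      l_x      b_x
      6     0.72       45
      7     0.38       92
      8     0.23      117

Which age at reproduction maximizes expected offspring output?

7

Expected offspring if breeding at age x = l_x × b_x:
  age 6: 0.72 × 45 = 32.400
  age 7: 0.38 × 92 = 34.960
  age 8: 0.23 × 117 = 26.910
Maximum at age 7 (34.960).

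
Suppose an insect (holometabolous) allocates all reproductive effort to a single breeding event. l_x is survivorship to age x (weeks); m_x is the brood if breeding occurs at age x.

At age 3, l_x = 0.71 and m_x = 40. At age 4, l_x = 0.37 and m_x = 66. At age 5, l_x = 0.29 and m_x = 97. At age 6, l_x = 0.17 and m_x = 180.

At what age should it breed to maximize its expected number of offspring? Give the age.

Expected offspring if breeding at age x = l_x × m_x:
  age 3: 0.71 × 40 = 28.400
  age 4: 0.37 × 66 = 24.420
  age 5: 0.29 × 97 = 28.130
  age 6: 0.17 × 180 = 30.600
Maximum at age 6 (30.600).

6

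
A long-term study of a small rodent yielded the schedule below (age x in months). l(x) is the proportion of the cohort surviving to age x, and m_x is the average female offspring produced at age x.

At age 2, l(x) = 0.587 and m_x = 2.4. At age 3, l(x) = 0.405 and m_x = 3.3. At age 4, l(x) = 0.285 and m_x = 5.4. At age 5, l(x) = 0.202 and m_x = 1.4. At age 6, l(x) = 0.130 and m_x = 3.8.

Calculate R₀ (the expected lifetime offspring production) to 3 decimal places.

R₀ = Σ l(x) m_x:
  age 2: 0.587 × 2.4 = 1.4088
  age 3: 0.405 × 3.3 = 1.3365
  age 4: 0.285 × 5.4 = 1.5390
  age 5: 0.202 × 1.4 = 0.2828
  age 6: 0.130 × 3.8 = 0.4940
R₀ = 1.4088 + 1.3365 + 1.5390 + 0.2828 + 0.4940 = 5.0611

5.061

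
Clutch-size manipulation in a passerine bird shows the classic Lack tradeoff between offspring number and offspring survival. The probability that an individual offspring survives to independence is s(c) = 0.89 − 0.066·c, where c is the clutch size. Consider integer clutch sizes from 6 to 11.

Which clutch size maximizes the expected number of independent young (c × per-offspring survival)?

Expected independent young = c × s(c):
  c=6: 6 × 0.494 = 2.964
  c=7: 7 × 0.428 = 2.996
  c=8: 8 × 0.362 = 2.896
  c=9: 9 × 0.296 = 2.664
  c=10: 10 × 0.230 = 2.300
  c=11: 11 × 0.164 = 1.804
Maximum at c = 7 (2.996 independent young).

7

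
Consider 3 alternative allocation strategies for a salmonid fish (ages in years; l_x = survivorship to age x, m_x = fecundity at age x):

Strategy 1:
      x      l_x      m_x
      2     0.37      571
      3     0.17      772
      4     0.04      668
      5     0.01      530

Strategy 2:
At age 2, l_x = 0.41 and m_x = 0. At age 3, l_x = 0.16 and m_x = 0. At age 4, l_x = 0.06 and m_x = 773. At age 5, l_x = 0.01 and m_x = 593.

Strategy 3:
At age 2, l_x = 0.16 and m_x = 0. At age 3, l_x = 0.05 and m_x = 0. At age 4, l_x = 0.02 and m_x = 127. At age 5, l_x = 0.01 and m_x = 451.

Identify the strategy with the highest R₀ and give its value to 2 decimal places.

Strategy 1: R₀ = 0.37×571 + 0.17×772 + 0.04×668 + 0.01×530 = 374.5300
Strategy 2: R₀ = 0.41×0 + 0.16×0 + 0.06×773 + 0.01×593 = 52.3100
Strategy 3: R₀ = 0.16×0 + 0.05×0 + 0.02×127 + 0.01×451 = 7.0500
Highest R₀: strategy 1 with 374.5300.

374.53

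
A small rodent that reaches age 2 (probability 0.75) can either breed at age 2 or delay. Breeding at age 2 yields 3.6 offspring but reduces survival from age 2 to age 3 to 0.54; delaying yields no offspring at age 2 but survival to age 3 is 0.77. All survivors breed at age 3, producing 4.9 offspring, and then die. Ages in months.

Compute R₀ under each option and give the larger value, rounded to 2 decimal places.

breed at age 2: R₀ = 0.75 × (3.6 + 0.54 × 4.9) = 0.75 × 6.2460 = 4.6845
delay to age 3: R₀ = 0.75 × (0.77 × 4.9) = 0.75 × 3.7730 = 2.8298
Higher: breed at age 2 (4.6845).

4.68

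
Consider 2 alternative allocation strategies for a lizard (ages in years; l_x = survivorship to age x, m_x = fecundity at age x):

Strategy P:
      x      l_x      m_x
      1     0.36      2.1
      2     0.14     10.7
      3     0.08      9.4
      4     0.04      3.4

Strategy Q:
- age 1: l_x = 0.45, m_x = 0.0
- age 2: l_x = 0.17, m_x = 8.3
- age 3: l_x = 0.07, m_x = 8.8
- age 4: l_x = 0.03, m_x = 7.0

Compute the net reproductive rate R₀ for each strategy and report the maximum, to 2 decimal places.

3.14

Strategy P: R₀ = 0.36×2.1 + 0.14×10.7 + 0.08×9.4 + 0.04×3.4 = 3.1420
Strategy Q: R₀ = 0.45×0.0 + 0.17×8.3 + 0.07×8.8 + 0.03×7.0 = 2.2370
Highest R₀: strategy P with 3.1420.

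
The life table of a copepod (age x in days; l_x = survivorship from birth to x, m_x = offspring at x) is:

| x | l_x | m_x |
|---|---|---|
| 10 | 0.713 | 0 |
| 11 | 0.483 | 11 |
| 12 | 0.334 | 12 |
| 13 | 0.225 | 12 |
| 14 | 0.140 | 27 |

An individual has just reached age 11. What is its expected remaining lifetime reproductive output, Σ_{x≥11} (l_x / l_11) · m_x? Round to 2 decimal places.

32.71

l_11 = 0.483. Conditional survival from age 11 to x is l_x / l_11.
  x=11: (0.483/0.483) × 11 = 11.0000
  x=12: (0.334/0.483) × 12 = 8.2981
  x=13: (0.225/0.483) × 12 = 5.5901
  x=14: (0.140/0.483) × 27 = 7.8261
Sum = 11.0000 + 8.2981 + 5.5901 + 7.8261 = 32.7143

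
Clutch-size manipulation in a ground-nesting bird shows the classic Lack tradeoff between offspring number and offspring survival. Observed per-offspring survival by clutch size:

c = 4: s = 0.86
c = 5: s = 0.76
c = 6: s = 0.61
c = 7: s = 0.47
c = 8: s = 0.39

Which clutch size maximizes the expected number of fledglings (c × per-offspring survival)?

5

Expected fledglings = c × s(c):
  c=4: 4 × 0.86 = 3.440
  c=5: 5 × 0.76 = 3.800
  c=6: 6 × 0.61 = 3.660
  c=7: 7 × 0.47 = 3.290
  c=8: 8 × 0.39 = 3.120
Maximum at c = 5 (3.800 fledglings).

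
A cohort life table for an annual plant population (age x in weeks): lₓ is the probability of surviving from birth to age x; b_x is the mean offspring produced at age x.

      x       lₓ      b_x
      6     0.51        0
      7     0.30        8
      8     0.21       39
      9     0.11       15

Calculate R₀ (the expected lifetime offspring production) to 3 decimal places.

R₀ = Σ lₓ b_x:
  age 6: 0.51 × 0 = 0.0000
  age 7: 0.30 × 8 = 2.4000
  age 8: 0.21 × 39 = 8.1900
  age 9: 0.11 × 15 = 1.6500
R₀ = 0.0000 + 2.4000 + 8.1900 + 1.6500 = 12.2400

12.240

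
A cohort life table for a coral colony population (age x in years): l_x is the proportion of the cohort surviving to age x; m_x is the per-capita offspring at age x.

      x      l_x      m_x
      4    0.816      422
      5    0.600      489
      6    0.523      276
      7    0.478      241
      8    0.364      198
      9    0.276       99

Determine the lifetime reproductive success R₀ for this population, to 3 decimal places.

R₀ = Σ l_x m_x:
  age 4: 0.816 × 422 = 344.3520
  age 5: 0.600 × 489 = 293.4000
  age 6: 0.523 × 276 = 144.3480
  age 7: 0.478 × 241 = 115.1980
  age 8: 0.364 × 198 = 72.0720
  age 9: 0.276 × 99 = 27.3240
R₀ = 344.3520 + 293.4000 + 144.3480 + 115.1980 + 72.0720 + 27.3240 = 996.6940

996.694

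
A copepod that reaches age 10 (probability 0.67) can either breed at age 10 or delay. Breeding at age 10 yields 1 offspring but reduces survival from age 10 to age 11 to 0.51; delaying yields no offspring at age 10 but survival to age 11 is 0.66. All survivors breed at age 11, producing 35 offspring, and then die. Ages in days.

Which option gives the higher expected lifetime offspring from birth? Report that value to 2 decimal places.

15.48

breed at age 10: R₀ = 0.67 × (1 + 0.51 × 35) = 0.67 × 18.8500 = 12.6295
delay to age 11: R₀ = 0.67 × (0.66 × 35) = 0.67 × 23.1000 = 15.4770
Higher: delay to age 11 (15.4770).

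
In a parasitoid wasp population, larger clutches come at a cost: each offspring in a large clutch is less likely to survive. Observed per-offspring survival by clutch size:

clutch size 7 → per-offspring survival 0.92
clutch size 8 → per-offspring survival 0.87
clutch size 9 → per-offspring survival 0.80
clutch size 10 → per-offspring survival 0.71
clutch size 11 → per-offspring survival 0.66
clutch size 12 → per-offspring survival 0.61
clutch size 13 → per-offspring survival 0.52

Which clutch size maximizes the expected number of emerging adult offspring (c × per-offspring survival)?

12

Expected emerging adult offspring = c × s(c):
  c=7: 7 × 0.92 = 6.440
  c=8: 8 × 0.87 = 6.960
  c=9: 9 × 0.80 = 7.200
  c=10: 10 × 0.71 = 7.100
  c=11: 11 × 0.66 = 7.260
  c=12: 12 × 0.61 = 7.320
  c=13: 13 × 0.52 = 6.760
Maximum at c = 12 (7.320 emerging adult offspring).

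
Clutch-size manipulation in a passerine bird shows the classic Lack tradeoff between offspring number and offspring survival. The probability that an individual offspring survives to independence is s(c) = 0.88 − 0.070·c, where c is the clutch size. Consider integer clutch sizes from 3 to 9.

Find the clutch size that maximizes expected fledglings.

6

Expected fledglings = c × s(c):
  c=3: 3 × 0.670 = 2.010
  c=4: 4 × 0.600 = 2.400
  c=5: 5 × 0.530 = 2.650
  c=6: 6 × 0.460 = 2.760
  c=7: 7 × 0.390 = 2.730
  c=8: 8 × 0.320 = 2.560
  c=9: 9 × 0.250 = 2.250
Maximum at c = 6 (2.760 fledglings).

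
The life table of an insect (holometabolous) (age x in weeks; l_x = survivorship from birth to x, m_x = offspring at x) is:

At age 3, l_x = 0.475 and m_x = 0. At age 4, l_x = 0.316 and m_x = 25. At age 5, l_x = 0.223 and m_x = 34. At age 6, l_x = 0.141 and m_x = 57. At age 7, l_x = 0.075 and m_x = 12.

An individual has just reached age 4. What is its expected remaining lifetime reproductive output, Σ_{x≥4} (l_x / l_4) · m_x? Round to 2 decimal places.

77.28

l_4 = 0.316. Conditional survival from age 4 to x is l_x / l_4.
  x=4: (0.316/0.316) × 25 = 25.0000
  x=5: (0.223/0.316) × 34 = 23.9937
  x=6: (0.141/0.316) × 57 = 25.4335
  x=7: (0.075/0.316) × 12 = 2.8481
Sum = 25.0000 + 23.9937 + 25.4335 + 2.8481 = 77.2753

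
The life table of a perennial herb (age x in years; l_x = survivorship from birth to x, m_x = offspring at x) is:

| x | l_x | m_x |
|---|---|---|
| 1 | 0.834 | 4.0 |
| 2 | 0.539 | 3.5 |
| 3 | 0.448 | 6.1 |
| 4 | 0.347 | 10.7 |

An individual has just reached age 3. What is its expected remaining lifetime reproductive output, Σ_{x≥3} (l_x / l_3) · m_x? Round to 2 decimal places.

l_3 = 0.448. Conditional survival from age 3 to x is l_x / l_3.
  x=3: (0.448/0.448) × 6.1 = 6.1000
  x=4: (0.347/0.448) × 10.7 = 8.2877
Sum = 6.1000 + 8.2877 = 14.3877

14.39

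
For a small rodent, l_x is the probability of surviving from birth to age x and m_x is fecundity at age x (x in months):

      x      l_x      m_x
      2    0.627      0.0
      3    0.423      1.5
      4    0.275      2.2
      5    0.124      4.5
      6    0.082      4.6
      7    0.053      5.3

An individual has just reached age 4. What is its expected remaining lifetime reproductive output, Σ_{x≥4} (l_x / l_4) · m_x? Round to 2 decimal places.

l_4 = 0.275. Conditional survival from age 4 to x is l_x / l_4.
  x=4: (0.275/0.275) × 2.2 = 2.2000
  x=5: (0.124/0.275) × 4.5 = 2.0291
  x=6: (0.082/0.275) × 4.6 = 1.3716
  x=7: (0.053/0.275) × 5.3 = 1.0215
Sum = 2.2000 + 2.0291 + 1.3716 + 1.0215 = 6.6222

6.62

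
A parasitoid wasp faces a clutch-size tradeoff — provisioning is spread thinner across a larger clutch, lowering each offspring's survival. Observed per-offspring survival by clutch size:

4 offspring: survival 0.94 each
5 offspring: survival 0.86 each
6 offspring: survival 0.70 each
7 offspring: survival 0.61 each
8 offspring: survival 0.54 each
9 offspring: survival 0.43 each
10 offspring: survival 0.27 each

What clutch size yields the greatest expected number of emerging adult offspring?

8

Expected emerging adult offspring = c × s(c):
  c=4: 4 × 0.94 = 3.760
  c=5: 5 × 0.86 = 4.300
  c=6: 6 × 0.70 = 4.200
  c=7: 7 × 0.61 = 4.270
  c=8: 8 × 0.54 = 4.320
  c=9: 9 × 0.43 = 3.870
  c=10: 10 × 0.27 = 2.700
Maximum at c = 8 (4.320 emerging adult offspring).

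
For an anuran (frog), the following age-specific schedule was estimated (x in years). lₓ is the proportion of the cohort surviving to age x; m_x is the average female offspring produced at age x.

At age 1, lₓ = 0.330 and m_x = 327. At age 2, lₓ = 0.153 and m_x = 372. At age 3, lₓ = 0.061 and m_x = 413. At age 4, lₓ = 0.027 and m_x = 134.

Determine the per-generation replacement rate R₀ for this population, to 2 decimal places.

193.64

R₀ = Σ lₓ m_x:
  age 1: 0.330 × 327 = 107.9100
  age 2: 0.153 × 372 = 56.9160
  age 3: 0.061 × 413 = 25.1930
  age 4: 0.027 × 134 = 3.6180
R₀ = 107.9100 + 56.9160 + 25.1930 + 3.6180 = 193.6370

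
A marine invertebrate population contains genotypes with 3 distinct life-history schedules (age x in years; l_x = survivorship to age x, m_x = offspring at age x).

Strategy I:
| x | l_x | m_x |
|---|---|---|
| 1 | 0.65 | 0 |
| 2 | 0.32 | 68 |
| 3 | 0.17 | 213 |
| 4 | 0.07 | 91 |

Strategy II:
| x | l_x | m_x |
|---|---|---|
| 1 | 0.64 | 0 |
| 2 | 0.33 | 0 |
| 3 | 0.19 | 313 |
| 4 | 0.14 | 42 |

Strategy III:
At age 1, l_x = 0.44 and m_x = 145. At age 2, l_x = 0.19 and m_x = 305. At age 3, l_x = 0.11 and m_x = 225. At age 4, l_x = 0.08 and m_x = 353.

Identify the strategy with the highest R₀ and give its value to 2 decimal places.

Strategy I: R₀ = 0.65×0 + 0.32×68 + 0.17×213 + 0.07×91 = 64.3400
Strategy II: R₀ = 0.64×0 + 0.33×0 + 0.19×313 + 0.14×42 = 65.3500
Strategy III: R₀ = 0.44×145 + 0.19×305 + 0.11×225 + 0.08×353 = 174.7400
Highest R₀: strategy III with 174.7400.

174.74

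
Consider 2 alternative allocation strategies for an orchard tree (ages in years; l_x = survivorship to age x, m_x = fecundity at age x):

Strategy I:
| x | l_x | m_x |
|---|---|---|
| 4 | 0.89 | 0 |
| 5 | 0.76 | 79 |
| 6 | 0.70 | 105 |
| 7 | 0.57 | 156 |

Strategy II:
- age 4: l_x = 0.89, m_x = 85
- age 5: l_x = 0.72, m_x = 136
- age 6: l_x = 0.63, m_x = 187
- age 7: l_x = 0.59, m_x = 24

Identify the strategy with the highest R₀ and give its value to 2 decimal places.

305.54

Strategy I: R₀ = 0.89×0 + 0.76×79 + 0.70×105 + 0.57×156 = 222.4600
Strategy II: R₀ = 0.89×85 + 0.72×136 + 0.63×187 + 0.59×24 = 305.5400
Highest R₀: strategy II with 305.5400.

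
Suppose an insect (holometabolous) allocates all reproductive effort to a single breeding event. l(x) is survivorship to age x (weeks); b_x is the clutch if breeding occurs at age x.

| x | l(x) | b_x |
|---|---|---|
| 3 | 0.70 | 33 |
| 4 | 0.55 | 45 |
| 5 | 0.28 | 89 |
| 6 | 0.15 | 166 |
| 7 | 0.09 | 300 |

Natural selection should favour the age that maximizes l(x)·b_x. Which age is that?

Expected offspring if breeding at age x = l(x) × b_x:
  age 3: 0.70 × 33 = 23.100
  age 4: 0.55 × 45 = 24.750
  age 5: 0.28 × 89 = 24.920
  age 6: 0.15 × 166 = 24.900
  age 7: 0.09 × 300 = 27.000
Maximum at age 7 (27.000).

7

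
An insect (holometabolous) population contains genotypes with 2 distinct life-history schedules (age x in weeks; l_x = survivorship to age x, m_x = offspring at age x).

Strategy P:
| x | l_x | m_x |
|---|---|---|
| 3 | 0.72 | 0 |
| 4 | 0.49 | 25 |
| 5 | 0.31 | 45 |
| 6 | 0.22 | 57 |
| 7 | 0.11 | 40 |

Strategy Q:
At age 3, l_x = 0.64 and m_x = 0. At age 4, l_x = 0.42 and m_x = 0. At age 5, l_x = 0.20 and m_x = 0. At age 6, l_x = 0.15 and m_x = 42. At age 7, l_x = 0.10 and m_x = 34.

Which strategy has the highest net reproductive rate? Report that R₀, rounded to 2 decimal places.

43.14

Strategy P: R₀ = 0.72×0 + 0.49×25 + 0.31×45 + 0.22×57 + 0.11×40 = 43.1400
Strategy Q: R₀ = 0.64×0 + 0.42×0 + 0.20×0 + 0.15×42 + 0.10×34 = 9.7000
Highest R₀: strategy P with 43.1400.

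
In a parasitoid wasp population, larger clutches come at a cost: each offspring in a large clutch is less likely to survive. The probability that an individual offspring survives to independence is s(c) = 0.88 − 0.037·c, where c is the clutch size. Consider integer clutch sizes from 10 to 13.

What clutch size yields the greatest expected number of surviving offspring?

Expected surviving offspring = c × s(c):
  c=10: 10 × 0.510 = 5.100
  c=11: 11 × 0.473 = 5.203
  c=12: 12 × 0.436 = 5.232
  c=13: 13 × 0.399 = 5.187
Maximum at c = 12 (5.232 surviving offspring).

12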